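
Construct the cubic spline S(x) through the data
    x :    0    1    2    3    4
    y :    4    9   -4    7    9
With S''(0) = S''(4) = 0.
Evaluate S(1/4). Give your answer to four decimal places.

Let M_i = S''(x_i). Step sizes h_i = 1, 1, 1, 1; slopes of the chords Δ_i = (y_(i+1) - y_i)/h_i = 5, -13, 11, 2.
  1·M_0 + 4·M_1 + 1·M_2 = 6(Δ_1 - Δ_0) = -108
  1·M_1 + 4·M_2 + 1·M_3 = 6(Δ_2 - Δ_1) = 144
  1·M_2 + 4·M_3 + 1·M_4 = 6(Δ_3 - Δ_2) = -54
Natural end conditions: M_0 = M_4 = 0.
Solving the tridiagonal system: M_0 = 0, M_1 = -1125/28, M_2 = 369/7, M_3 = -747/28, M_4 = 0.
On [0, 1], S(x) = 4 + 655/56·x + 0·x² - 375/56·x³.
With x = 1/4: S(1/4) = 24441/3584.

6.8195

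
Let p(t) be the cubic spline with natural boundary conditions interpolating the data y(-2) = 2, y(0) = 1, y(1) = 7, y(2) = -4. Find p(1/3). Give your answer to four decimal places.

3.7053

Put M_i = p'' at the i-th knot. Here h = (2, 1, 1) and Δ = (-1/2, 6, -11), so the interior equations h_(i-1)·M_(i-1) + 2(h_(i-1)+h_i)·M_i + h_i·M_(i+1) = 6(Δ_i − Δ_(i-1)) read
  2·M_0 + 6·M_1 + 1·M_2 = 6(Δ_1 - Δ_0) = 39
  1·M_1 + 4·M_2 + 1·M_3 = 6(Δ_2 - Δ_1) = -102
Natural end conditions: M_0 = M_3 = 0.
Solving: M_0 = 0, M_1 = 258/23, M_2 = -651/23, M_3 = 0.
On [0, 1], p(t) = 1 + 321/46·t + 129/23·t² - 303/46·t³.
With t = 1/3: p(1/3) = 767/207.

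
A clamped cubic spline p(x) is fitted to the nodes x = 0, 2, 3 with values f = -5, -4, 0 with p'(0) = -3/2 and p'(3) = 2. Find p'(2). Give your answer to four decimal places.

3.8333

Put M_i = p'' at the i-th knot. Here h = (2, 1) and Δ = (1/2, 4), so the interior equations h_(i-1)·M_(i-1) + 2(h_(i-1)+h_i)·M_i + h_i·M_(i+1) = 6(Δ_i − Δ_(i-1)) read
  2·M_0 + 6·M_1 + 1·M_2 = 6(Δ_1 - Δ_0) = 21
Clamped end conditions give two more equations: 2h_0·M_0 + h_0·M_1 = 6(Δ_0 - p'(0)) = 12 and h_1·M_1 + 2h_1·M_2 = 6(p'(3) - Δ_1) = -12.
Solving the tridiagonal system: M_0 = 2/3, M_1 = 14/3, M_2 = -25/3.
On [2, 3], p'(x) = b_1 + 2c_1·(x - 2) + 3d_1·(x - 2)² with b_1 = Δ_1 - h_1(2M_1 + M_2)/6 = 23/6, c_1 = M_1/2 = 7/3, d_1 = (M_2 - M_1)/(6h_1) = -13/6. So p'(2) = 23/6.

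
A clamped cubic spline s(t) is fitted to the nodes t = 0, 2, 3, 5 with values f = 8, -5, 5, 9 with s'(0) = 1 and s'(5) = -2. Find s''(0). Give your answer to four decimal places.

-24.6563

Write m_i for s''(x_i). With h_i = 2, 1, 2 and divided differences Δ_i = -13/2, 10, 2, the continuity of s' gives the tridiagonal system
  2·m_0 + 6·m_1 + 1·m_2 = 6(Δ_1 - Δ_0) = 99
  1·m_1 + 6·m_2 + 2·m_3 = 6(Δ_2 - Δ_1) = -48
Clamped end conditions give two more equations: 2h_0·m_0 + h_0·m_1 = 6(Δ_0 - s'(0)) = -45 and h_2·m_2 + 2h_2·m_3 = 6(s'(5) - Δ_2) = -24.
Hence m_0 = -789/32, m_1 = 429/16, m_2 = -201/16, m_3 = 9/32.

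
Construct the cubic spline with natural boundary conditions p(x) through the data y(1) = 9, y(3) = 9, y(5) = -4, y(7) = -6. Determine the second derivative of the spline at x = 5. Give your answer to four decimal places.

5.7000

With M_i denoting the second derivative at x_i, h_i = 2, 2, 2, and Δ_i = (y_(i+1) − y_i)/h_i = 0, -13/2, -1:
  2·M_0 + 8·M_1 + 2·M_2 = 6(Δ_1 - Δ_0) = -39
  2·M_1 + 8·M_2 + 2·M_3 = 6(Δ_2 - Δ_1) = 33
Natural end conditions: M_0 = M_3 = 0.
Forward elimination and back-substitution give M_0 = 0, M_1 = -63/10, M_2 = 57/10, M_3 = 0.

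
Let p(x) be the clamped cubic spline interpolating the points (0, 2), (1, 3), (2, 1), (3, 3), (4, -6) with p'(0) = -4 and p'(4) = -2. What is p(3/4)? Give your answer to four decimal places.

2.6663

Let M_i = p''(x_i). Step sizes h_i = 1, 1, 1, 1; slopes of the chords Δ_i = (y_(i+1) - y_i)/h_i = 1, -2, 2, -9.
  1·M_0 + 4·M_1 + 1·M_2 = 6(Δ_1 - Δ_0) = -18
  1·M_1 + 4·M_2 + 1·M_3 = 6(Δ_2 - Δ_1) = 24
  1·M_2 + 4·M_3 + 1·M_4 = 6(Δ_3 - Δ_2) = -66
Clamped end conditions give two more equations: 2h_0·M_0 + h_0·M_1 = 6(Δ_0 - p'(0)) = 30 and h_3·M_3 + 2h_3·M_4 = 6(p'(4) - Δ_3) = 42.
Forward elimination and back-substitution give M_0 = 155/7, M_1 = -100/7, M_2 = 17, M_3 = -208/7, M_4 = 251/7.
On [0, 1], p(x) = 2 - 4·x + 155/14·x² - 85/14·x³.
With x = 3/4: p(3/4) = 2389/896.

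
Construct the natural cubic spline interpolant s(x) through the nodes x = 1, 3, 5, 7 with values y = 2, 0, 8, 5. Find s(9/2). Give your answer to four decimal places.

Write M_i for s''(x_i). With h_i = 2, 2, 2 and divided differences Δ_i = -1, 4, -3/2, the continuity of s' gives the tridiagonal system
  2·M_0 + 8·M_1 + 2·M_2 = 6(Δ_1 - Δ_0) = 30
  2·M_1 + 8·M_2 + 2·M_3 = 6(Δ_2 - Δ_1) = -33
Natural end conditions: M_0 = M_3 = 0.
Forward elimination and back-substitution give M_0 = 0, M_1 = 51/10, M_2 = -27/5, M_3 = 0.
On [3, 5], s(x) = 0 + 12/5·(x - 3) + 51/20·(x - 3)² - 7/8·(x - 3)³.
With (x - 3) = 3/2: s(9/2) = 2043/320.

6.3844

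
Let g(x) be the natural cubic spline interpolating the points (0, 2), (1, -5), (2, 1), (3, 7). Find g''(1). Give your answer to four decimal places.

20.8000

Put σ_i = g'' at the i-th knot. Here h = (1, 1, 1) and Δ = (-7, 6, 6), so the interior equations h_(i-1)·σ_(i-1) + 2(h_(i-1)+h_i)·σ_i + h_i·σ_(i+1) = 6(Δ_i − Δ_(i-1)) read
  1·σ_0 + 4·σ_1 + 1·σ_2 = 6(Δ_1 - Δ_0) = 78
  1·σ_1 + 4·σ_2 + 1·σ_3 = 6(Δ_2 - Δ_1) = 0
Natural end conditions: σ_0 = σ_3 = 0.
Solving: σ_0 = 0, σ_1 = 104/5, σ_2 = -26/5, σ_3 = 0.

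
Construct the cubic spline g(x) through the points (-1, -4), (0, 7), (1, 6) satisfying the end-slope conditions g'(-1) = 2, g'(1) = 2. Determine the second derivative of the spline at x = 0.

Let M_i = g''(x_i). Step sizes h_i = 1, 1; slopes of the chords Δ_i = (y_(i+1) - y_i)/h_i = 11, -1.
  1·M_0 + 4·M_1 + 1·M_2 = 6(Δ_1 - Δ_0) = -72
Clamped end conditions give two more equations: 2h_0·M_0 + h_0·M_1 = 6(Δ_0 - g'(-1)) = 54 and h_1·M_1 + 2h_1·M_2 = 6(g'(1) - Δ_1) = 18.
Forward elimination and back-substitution give M_0 = 45, M_1 = -36, M_2 = 27.

-36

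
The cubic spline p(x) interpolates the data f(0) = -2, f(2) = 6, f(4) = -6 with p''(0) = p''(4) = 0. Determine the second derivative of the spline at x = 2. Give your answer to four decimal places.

Put m_i = p'' at the i-th knot. Here h = (2, 2) and Δ = (4, -6), so the interior equations h_(i-1)·m_(i-1) + 2(h_(i-1)+h_i)·m_i + h_i·m_(i+1) = 6(Δ_i − Δ_(i-1)) read
  2·m_0 + 8·m_1 + 2·m_2 = 6(Δ_1 - Δ_0) = -60
Natural end conditions: m_0 = m_2 = 0.
Hence m_0 = 0, m_1 = -15/2, m_2 = 0.

-7.5000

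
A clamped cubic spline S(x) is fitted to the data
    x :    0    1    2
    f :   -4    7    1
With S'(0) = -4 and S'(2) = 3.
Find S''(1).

-58

Write M_i for S''(x_i). With h_i = 1, 1 and divided differences Δ_i = 11, -6, the continuity of S' gives the tridiagonal system
  1·M_0 + 4·M_1 + 1·M_2 = 6(Δ_1 - Δ_0) = -102
Clamped end conditions give two more equations: 2h_0·M_0 + h_0·M_1 = 6(Δ_0 - S'(0)) = 90 and h_1·M_1 + 2h_1·M_2 = 6(S'(2) - Δ_1) = 54.
Hence M_0 = 74, M_1 = -58, M_2 = 56.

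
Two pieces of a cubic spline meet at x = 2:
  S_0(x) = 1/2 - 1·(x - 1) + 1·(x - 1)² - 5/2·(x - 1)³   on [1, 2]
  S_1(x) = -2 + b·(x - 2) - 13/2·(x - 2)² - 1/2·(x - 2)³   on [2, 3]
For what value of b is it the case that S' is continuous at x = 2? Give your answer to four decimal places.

S_0'(x) = -1 + 2·(x - 1) - 15/2·(x - 1)², so S_0'(2) = -13/2. On the right, S_1'(2) = b, so b = -13/2.

-6.5000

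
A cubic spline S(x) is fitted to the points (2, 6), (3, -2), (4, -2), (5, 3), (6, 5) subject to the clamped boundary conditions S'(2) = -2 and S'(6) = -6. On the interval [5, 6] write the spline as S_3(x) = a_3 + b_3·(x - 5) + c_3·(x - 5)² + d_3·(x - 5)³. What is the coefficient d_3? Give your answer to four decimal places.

-4.2321

Put σ_i = S'' at the i-th knot. Here h = (1, 1, 1, 1) and Δ = (-8, 0, 5, 2), so the interior equations h_(i-1)·σ_(i-1) + 2(h_(i-1)+h_i)·σ_i + h_i·σ_(i+1) = 6(Δ_i − Δ_(i-1)) read
  1·σ_0 + 4·σ_1 + 1·σ_2 = 6(Δ_1 - Δ_0) = 48
  1·σ_1 + 4·σ_2 + 1·σ_3 = 6(Δ_2 - Δ_1) = 30
  1·σ_2 + 4·σ_3 + 1·σ_4 = 6(Δ_3 - Δ_2) = -18
Clamped end conditions give two more equations: 2h_0·σ_0 + h_0·σ_1 = 6(Δ_0 - S'(2)) = -36 and h_3·σ_3 + 2h_3·σ_4 = 6(S'(6) - Δ_3) = -48.
Solving: σ_0 = -757/28, σ_1 = 253/14, σ_2 = 11/4, σ_3 = 13/14, σ_4 = -685/28.
On [5, 6], with S_3(x) = a_3 + b_3·(x - 5) + c_3·(x - 5)² + d_3·(x - 5)³: c_3 = σ_3/2 = 13/28, d_3 = (σ_4 - σ_3)/(6h_3) = -237/56, b_3 = Δ_3 - h_3(2σ_3 + σ_4)/6 = 323/56.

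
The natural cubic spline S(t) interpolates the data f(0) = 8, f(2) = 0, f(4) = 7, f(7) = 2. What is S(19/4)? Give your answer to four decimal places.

7.9389

With M_i denoting the second derivative at x_i, h_i = 2, 2, 3, and Δ_i = (y_(i+1) − y_i)/h_i = -4, 7/2, -5/3:
  2·M_0 + 8·M_1 + 2·M_2 = 6(Δ_1 - Δ_0) = 45
  2·M_1 + 10·M_2 + 3·M_3 = 6(Δ_2 - Δ_1) = -31
Natural end conditions: M_0 = M_3 = 0.
Hence M_0 = 0, M_1 = 128/19, M_2 = -169/38, M_3 = 0.
On [4, 7], S(t) = 7 + 317/114·(t - 4) - 169/76·(t - 4)² + 169/684·(t - 4)³.
With (t - 4) = 3/4: S(19/4) = 38615/4864.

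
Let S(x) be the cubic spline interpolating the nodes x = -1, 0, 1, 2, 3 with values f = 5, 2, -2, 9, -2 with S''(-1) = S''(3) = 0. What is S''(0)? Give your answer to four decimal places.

-10.3929

Let M_i = S''(x_i). Step sizes h_i = 1, 1, 1, 1; slopes of the chords Δ_i = (y_(i+1) - y_i)/h_i = -3, -4, 11, -11.
  1·M_0 + 4·M_1 + 1·M_2 = 6(Δ_1 - Δ_0) = -6
  1·M_1 + 4·M_2 + 1·M_3 = 6(Δ_2 - Δ_1) = 90
  1·M_2 + 4·M_3 + 1·M_4 = 6(Δ_3 - Δ_2) = -132
Natural end conditions: M_0 = M_4 = 0.
Hence M_0 = 0, M_1 = -291/28, M_2 = 249/7, M_3 = -1173/28, M_4 = 0.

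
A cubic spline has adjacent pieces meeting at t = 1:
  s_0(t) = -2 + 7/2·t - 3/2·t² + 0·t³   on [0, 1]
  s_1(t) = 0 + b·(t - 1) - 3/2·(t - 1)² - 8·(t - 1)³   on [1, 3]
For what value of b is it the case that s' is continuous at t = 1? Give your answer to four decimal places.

s_0'(t) = 7/2 - 3·t + 0·t², so s_0'(1) = 1/2. On the right, s_1'(1) = b, so b = 1/2.

0.5000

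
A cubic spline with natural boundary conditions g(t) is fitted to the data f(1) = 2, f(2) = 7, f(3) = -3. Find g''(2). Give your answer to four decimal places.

-22.5000

With m_i denoting the second derivative at x_i, h_i = 1, 1, and Δ_i = (y_(i+1) − y_i)/h_i = 5, -10:
  1·m_0 + 4·m_1 + 1·m_2 = 6(Δ_1 - Δ_0) = -90
Natural end conditions: m_0 = m_2 = 0.
Solving: m_0 = 0, m_1 = -45/2, m_2 = 0.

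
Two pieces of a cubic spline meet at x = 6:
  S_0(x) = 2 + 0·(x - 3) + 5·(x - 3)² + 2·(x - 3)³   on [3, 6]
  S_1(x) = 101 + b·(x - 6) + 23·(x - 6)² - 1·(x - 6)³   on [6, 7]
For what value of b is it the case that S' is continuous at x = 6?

S_0'(x) = 0 + 10·(x - 3) + 6·(x - 3)², so S_0'(6) = 84. On the right, S_1'(6) = b, so b = 84.

84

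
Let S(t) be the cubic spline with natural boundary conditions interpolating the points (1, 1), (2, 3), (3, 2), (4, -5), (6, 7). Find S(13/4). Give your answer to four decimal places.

Let m_i = S''(x_i). Step sizes h_i = 1, 1, 1, 2; slopes of the chords Δ_i = (y_(i+1) - y_i)/h_i = 2, -1, -7, 6.
  1·m_0 + 4·m_1 + 1·m_2 = 6(Δ_1 - Δ_0) = -18
  1·m_1 + 4·m_2 + 1·m_3 = 6(Δ_2 - Δ_1) = -36
  1·m_2 + 6·m_3 + 2·m_4 = 6(Δ_3 - Δ_2) = 78
Natural end conditions: m_0 = m_4 = 0.
Solving the tridiagonal system: m_0 = 0, m_1 = -60/43, m_2 = -534/43, m_3 = 648/43, m_4 = 0.
On [3, 4], S(t) = 2 - 231/43·(t - 3) - 267/43·(t - 3)² + 197/43·(t - 3)³.
With (t - 3) = 1/4: S(13/4) = 937/2752.

0.3405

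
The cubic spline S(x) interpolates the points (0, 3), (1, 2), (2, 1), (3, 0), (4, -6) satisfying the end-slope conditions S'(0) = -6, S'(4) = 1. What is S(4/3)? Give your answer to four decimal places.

With M_i denoting the second derivative at x_i, h_i = 1, 1, 1, 1, and Δ_i = (y_(i+1) − y_i)/h_i = -1, -1, -1, -6:
  1·M_0 + 4·M_1 + 1·M_2 = 6(Δ_1 - Δ_0) = 0
  1·M_1 + 4·M_2 + 1·M_3 = 6(Δ_2 - Δ_1) = 0
  1·M_2 + 4·M_3 + 1·M_4 = 6(Δ_3 - Δ_2) = -30
Clamped end conditions give two more equations: 2h_0·M_0 + h_0·M_1 = 6(Δ_0 - S'(0)) = 30 and h_3·M_3 + 2h_3·M_4 = 6(S'(4) - Δ_3) = 42.
Hence M_0 = 251/14, M_1 = -41/7, M_2 = 11/2, M_3 = -113/7, M_4 = 407/14.
On [1, 2], S(x) = 2 + 1/28·(x - 1) - 41/14·(x - 1)² + 53/28·(x - 1)³.
With (x - 1) = 1/3: S(4/3) = 332/189.

1.7566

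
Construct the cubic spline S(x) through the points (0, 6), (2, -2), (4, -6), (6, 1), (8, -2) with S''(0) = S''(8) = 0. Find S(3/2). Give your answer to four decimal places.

-0.0352

Put M_i = S'' at the i-th knot. Here h = (2, 2, 2, 2) and Δ = (-4, -2, 7/2, -3/2), so the interior equations h_(i-1)·M_(i-1) + 2(h_(i-1)+h_i)·M_i + h_i·M_(i+1) = 6(Δ_i − Δ_(i-1)) read
  2·M_0 + 8·M_1 + 2·M_2 = 6(Δ_1 - Δ_0) = 12
  2·M_1 + 8·M_2 + 2·M_3 = 6(Δ_2 - Δ_1) = 33
  2·M_2 + 8·M_3 + 2·M_4 = 6(Δ_3 - Δ_2) = -30
Natural end conditions: M_0 = M_4 = 0.
Forward elimination and back-substitution give M_0 = 0, M_1 = 9/56, M_2 = 75/14, M_3 = -285/56, M_4 = 0.
On [0, 2], S(x) = 6 - 227/56·x + 0·x² + 3/224·x³.
With x = 3/2: S(3/2) = -9/256.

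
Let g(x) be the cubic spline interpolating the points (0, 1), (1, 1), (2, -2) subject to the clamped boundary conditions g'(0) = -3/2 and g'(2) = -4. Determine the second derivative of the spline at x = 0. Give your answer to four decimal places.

7.7500

Let m_i = g''(x_i). Step sizes h_i = 1, 1; slopes of the chords Δ_i = (y_(i+1) - y_i)/h_i = 0, -3.
  1·m_0 + 4·m_1 + 1·m_2 = 6(Δ_1 - Δ_0) = -18
Clamped end conditions give two more equations: 2h_0·m_0 + h_0·m_1 = 6(Δ_0 - g'(0)) = 9 and h_1·m_1 + 2h_1·m_2 = 6(g'(2) - Δ_1) = -6.
Solving: m_0 = 31/4, m_1 = -13/2, m_2 = 1/4.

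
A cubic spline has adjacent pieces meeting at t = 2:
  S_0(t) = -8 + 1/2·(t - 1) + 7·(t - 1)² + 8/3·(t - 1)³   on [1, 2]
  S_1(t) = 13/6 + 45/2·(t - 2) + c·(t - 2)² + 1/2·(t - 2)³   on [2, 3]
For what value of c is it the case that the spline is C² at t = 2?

S_0''(t) = 14 + 16·(t - 1), so S_0''(2) = 30. On the right, S_1''(2) = 2c, so c = 15.

15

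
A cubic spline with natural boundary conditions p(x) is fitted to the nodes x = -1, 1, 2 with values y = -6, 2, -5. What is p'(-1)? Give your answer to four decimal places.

Let M_i = p''(x_i). Step sizes h_i = 2, 1; slopes of the chords Δ_i = (y_(i+1) - y_i)/h_i = 4, -7.
  2·M_0 + 6·M_1 + 1·M_2 = 6(Δ_1 - Δ_0) = -66
Natural end conditions: M_0 = M_2 = 0.
Hence M_0 = 0, M_1 = -11, M_2 = 0.
On [-1, 1], p'(x) = b_0 + 2c_0·(x + 1) + 3d_0·(x + 1)² with b_0 = Δ_0 - h_0(2M_0 + M_1)/6 = 23/3, c_0 = M_0/2 = 0, d_0 = (M_1 - M_0)/(6h_0) = -11/12. So p'(-1) = 23/3.

7.6667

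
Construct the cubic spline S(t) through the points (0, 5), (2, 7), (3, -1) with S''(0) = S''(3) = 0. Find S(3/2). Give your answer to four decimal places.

With σ_i denoting the second derivative at x_i, h_i = 2, 1, and Δ_i = (y_(i+1) − y_i)/h_i = 1, -8:
  2·σ_0 + 6·σ_1 + 1·σ_2 = 6(Δ_1 - Δ_0) = -54
Natural end conditions: σ_0 = σ_2 = 0.
Solving: σ_0 = 0, σ_1 = -9, σ_2 = 0.
On [0, 2], S(t) = 5 + 4·t + 0·t² - 3/4·t³.
With t = 3/2: S(3/2) = 271/32.

8.4688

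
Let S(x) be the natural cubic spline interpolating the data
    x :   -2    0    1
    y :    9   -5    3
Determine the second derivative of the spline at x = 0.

With m_i denoting the second derivative at x_i, h_i = 2, 1, and Δ_i = (y_(i+1) − y_i)/h_i = -7, 8:
  2·m_0 + 6·m_1 + 1·m_2 = 6(Δ_1 - Δ_0) = 90
Natural end conditions: m_0 = m_2 = 0.
Solving: m_0 = 0, m_1 = 15, m_2 = 0.

15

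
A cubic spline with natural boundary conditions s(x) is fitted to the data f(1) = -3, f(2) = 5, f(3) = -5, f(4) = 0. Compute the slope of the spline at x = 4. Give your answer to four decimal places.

Let σ_i = s''(x_i). Step sizes h_i = 1, 1, 1; slopes of the chords Δ_i = (y_(i+1) - y_i)/h_i = 8, -10, 5.
  1·σ_0 + 4·σ_1 + 1·σ_2 = 6(Δ_1 - Δ_0) = -108
  1·σ_1 + 4·σ_2 + 1·σ_3 = 6(Δ_2 - Δ_1) = 90
Natural end conditions: σ_0 = σ_3 = 0.
Solving the tridiagonal system: σ_0 = 0, σ_1 = -174/5, σ_2 = 156/5, σ_3 = 0.
On [3, 4], s'(x) = b_2 + 2c_2·(x - 3) + 3d_2·(x - 3)² with b_2 = Δ_2 - h_2(2σ_2 + σ_3)/6 = -27/5, c_2 = σ_2/2 = 78/5, d_2 = (σ_3 - σ_2)/(6h_2) = -26/5. So s'(4) = 51/5.

10.2000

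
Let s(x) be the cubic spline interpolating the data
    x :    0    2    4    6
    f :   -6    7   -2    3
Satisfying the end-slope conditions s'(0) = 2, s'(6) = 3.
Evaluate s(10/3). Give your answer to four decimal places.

Write m_i for s''(x_i). With h_i = 2, 2, 2 and divided differences Δ_i = 13/2, -9/2, 5/2, the continuity of s' gives the tridiagonal system
  2·m_0 + 8·m_1 + 2·m_2 = 6(Δ_1 - Δ_0) = -66
  2·m_1 + 8·m_2 + 2·m_3 = 6(Δ_2 - Δ_1) = 42
Clamped end conditions give two more equations: 2h_0·m_0 + h_0·m_1 = 6(Δ_0 - s'(0)) = 27 and h_2·m_2 + 2h_2·m_3 = 6(s'(6) - Δ_2) = 3.
Solving: m_0 = 83/6, m_1 = -85/6, m_2 = 59/6, m_3 = -25/6.
On [2, 4], s(x) = 7 + 5/3·(x - 2) - 85/12·(x - 2)² + 2·(x - 2)³.
With (x - 2) = 4/3: s(10/3) = 37/27.

1.3704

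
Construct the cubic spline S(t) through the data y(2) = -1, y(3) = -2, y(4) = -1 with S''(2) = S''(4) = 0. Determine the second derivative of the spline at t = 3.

Write σ_i for S''(x_i). With h_i = 1, 1 and divided differences Δ_i = -1, 1, the continuity of S' gives the tridiagonal system
  1·σ_0 + 4·σ_1 + 1·σ_2 = 6(Δ_1 - Δ_0) = 12
Natural end conditions: σ_0 = σ_2 = 0.
Solving: σ_0 = 0, σ_1 = 3, σ_2 = 0.

3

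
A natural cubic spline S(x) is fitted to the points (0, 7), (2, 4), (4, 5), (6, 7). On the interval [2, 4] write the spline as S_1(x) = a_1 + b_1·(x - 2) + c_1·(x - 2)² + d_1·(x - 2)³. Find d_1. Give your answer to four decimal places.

Let σ_i = S''(x_i). Step sizes h_i = 2, 2, 2; slopes of the chords Δ_i = (y_(i+1) - y_i)/h_i = -3/2, 1/2, 1.
  2·σ_0 + 8·σ_1 + 2·σ_2 = 6(Δ_1 - Δ_0) = 12
  2·σ_1 + 8·σ_2 + 2·σ_3 = 6(Δ_2 - Δ_1) = 3
Natural end conditions: σ_0 = σ_3 = 0.
Solving: σ_0 = 0, σ_1 = 3/2, σ_2 = 0, σ_3 = 0.
On [2, 4], with S_1(x) = a_1 + b_1·(x - 2) + c_1·(x - 2)² + d_1·(x - 2)³: c_1 = σ_1/2 = 3/4, d_1 = (σ_2 - σ_1)/(6h_1) = -1/8, b_1 = Δ_1 - h_1(2σ_1 + σ_2)/6 = -1/2.

-0.1250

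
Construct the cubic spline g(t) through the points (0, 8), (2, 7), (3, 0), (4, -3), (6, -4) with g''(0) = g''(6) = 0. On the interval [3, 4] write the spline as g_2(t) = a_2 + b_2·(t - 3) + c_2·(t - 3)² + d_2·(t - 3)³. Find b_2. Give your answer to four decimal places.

With M_i denoting the second derivative at x_i, h_i = 2, 1, 1, 2, and Δ_i = (y_(i+1) − y_i)/h_i = -1/2, -7, -3, -1/2:
  2·M_0 + 6·M_1 + 1·M_2 = 6(Δ_1 - Δ_0) = -39
  1·M_1 + 4·M_2 + 1·M_3 = 6(Δ_2 - Δ_1) = 24
  1·M_2 + 6·M_3 + 2·M_4 = 6(Δ_3 - Δ_2) = 15
Natural end conditions: M_0 = M_4 = 0.
Solving the tridiagonal system: M_0 = 0, M_1 = -171/22, M_2 = 84/11, M_3 = 27/22, M_4 = 0.
On [3, 4], with g_2(t) = a_2 + b_2·(t - 3) + c_2·(t - 3)² + d_2·(t - 3)³: c_2 = M_2/2 = 42/11, d_2 = (M_3 - M_2)/(6h_2) = -47/44, b_2 = Δ_2 - h_2(2M_2 + M_3)/6 = -23/4.

-5.7500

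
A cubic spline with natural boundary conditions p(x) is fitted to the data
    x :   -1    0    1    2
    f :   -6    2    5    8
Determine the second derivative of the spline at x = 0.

Put m_i = p'' at the i-th knot. Here h = (1, 1, 1) and Δ = (8, 3, 3), so the interior equations h_(i-1)·m_(i-1) + 2(h_(i-1)+h_i)·m_i + h_i·m_(i+1) = 6(Δ_i − Δ_(i-1)) read
  1·m_0 + 4·m_1 + 1·m_2 = 6(Δ_1 - Δ_0) = -30
  1·m_1 + 4·m_2 + 1·m_3 = 6(Δ_2 - Δ_1) = 0
Natural end conditions: m_0 = m_3 = 0.
Solving the tridiagonal system: m_0 = 0, m_1 = -8, m_2 = 2, m_3 = 0.

-8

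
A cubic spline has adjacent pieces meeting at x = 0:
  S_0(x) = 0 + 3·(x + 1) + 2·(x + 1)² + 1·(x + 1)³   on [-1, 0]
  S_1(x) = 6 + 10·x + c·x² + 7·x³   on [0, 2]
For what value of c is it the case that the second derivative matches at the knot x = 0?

S_0''(x) = 4 + 6·(x + 1), so S_0''(0) = 10. On the right, S_1''(0) = 2c, so c = 5.

5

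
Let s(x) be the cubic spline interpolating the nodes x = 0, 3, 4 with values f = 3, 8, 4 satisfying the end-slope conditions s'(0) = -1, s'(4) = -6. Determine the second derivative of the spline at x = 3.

Write M_i for s''(x_i). With h_i = 3, 1 and divided differences Δ_i = 5/3, -4, the continuity of s' gives the tridiagonal system
  3·M_0 + 8·M_1 + 1·M_2 = 6(Δ_1 - Δ_0) = -34
Clamped end conditions give two more equations: 2h_0·M_0 + h_0·M_1 = 6(Δ_0 - s'(0)) = 16 and h_1·M_1 + 2h_1·M_2 = 6(s'(4) - Δ_1) = -12.
Solving the tridiagonal system: M_0 = 17/3, M_1 = -6, M_2 = -3.

-6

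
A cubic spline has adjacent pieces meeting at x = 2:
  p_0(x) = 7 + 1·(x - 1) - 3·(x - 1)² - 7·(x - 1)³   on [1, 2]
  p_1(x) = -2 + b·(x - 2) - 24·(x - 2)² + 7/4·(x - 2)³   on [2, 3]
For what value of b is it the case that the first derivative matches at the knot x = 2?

-26

p_0'(x) = 1 - 6·(x - 1) - 21·(x - 1)², so p_0'(2) = -26. On the right, p_1'(2) = b, so b = -26.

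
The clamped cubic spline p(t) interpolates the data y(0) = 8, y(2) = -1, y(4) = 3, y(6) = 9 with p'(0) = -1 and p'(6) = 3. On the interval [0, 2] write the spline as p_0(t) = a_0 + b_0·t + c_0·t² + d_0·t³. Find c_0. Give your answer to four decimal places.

-4.4833

Let σ_i = p''(x_i). Step sizes h_i = 2, 2, 2; slopes of the chords Δ_i = (y_(i+1) - y_i)/h_i = -9/2, 2, 3.
  2·σ_0 + 8·σ_1 + 2·σ_2 = 6(Δ_1 - Δ_0) = 39
  2·σ_1 + 8·σ_2 + 2·σ_3 = 6(Δ_2 - Δ_1) = 6
Clamped end conditions give two more equations: 2h_0·σ_0 + h_0·σ_1 = 6(Δ_0 - p'(0)) = -21 and h_2·σ_2 + 2h_2·σ_3 = 6(p'(6) - Δ_2) = 0.
Solving the tridiagonal system: σ_0 = -269/30, σ_1 = 223/30, σ_2 = -19/15, σ_3 = 19/30.
On [0, 2], with p_0(t) = a_0 + b_0·t + c_0·t² + d_0·t³: c_0 = σ_0/2 = -269/60, d_0 = (σ_1 - σ_0)/(6h_0) = 41/30, b_0 = Δ_0 - h_0(2σ_0 + σ_1)/6 = -1.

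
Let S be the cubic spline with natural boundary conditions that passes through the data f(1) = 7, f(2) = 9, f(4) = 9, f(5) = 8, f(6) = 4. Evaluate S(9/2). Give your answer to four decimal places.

8.7582

Write M_i for S''(x_i). With h_i = 1, 2, 1, 1 and divided differences Δ_i = 2, 0, -1, -4, the continuity of S' gives the tridiagonal system
  1·M_0 + 6·M_1 + 2·M_2 = 6(Δ_1 - Δ_0) = -12
  2·M_1 + 6·M_2 + 1·M_3 = 6(Δ_2 - Δ_1) = -6
  1·M_2 + 4·M_3 + 1·M_4 = 6(Δ_3 - Δ_2) = -18
Natural end conditions: M_0 = M_4 = 0.
Solving the tridiagonal system: M_0 = 0, M_1 = -132/61, M_2 = 30/61, M_3 = -282/61, M_4 = 0.
On [4, 5], S(t) = 9 - 24/61·(t - 4) + 15/61·(t - 4)² - 52/61·(t - 4)³.
With (t - 4) = 1/2: S(9/2) = 2137/244.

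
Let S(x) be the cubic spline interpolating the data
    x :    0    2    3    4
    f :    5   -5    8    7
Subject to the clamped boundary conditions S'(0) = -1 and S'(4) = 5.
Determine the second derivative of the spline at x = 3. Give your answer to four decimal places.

-38.1818

Write M_i for S''(x_i). With h_i = 2, 1, 1 and divided differences Δ_i = -5, 13, -1, the continuity of S' gives the tridiagonal system
  2·M_0 + 6·M_1 + 1·M_2 = 6(Δ_1 - Δ_0) = 108
  1·M_1 + 4·M_2 + 1·M_3 = 6(Δ_2 - Δ_1) = -84
Clamped end conditions give two more equations: 2h_0·M_0 + h_0·M_1 = 6(Δ_0 - S'(0)) = -24 and h_2·M_2 + 2h_2·M_3 = 6(S'(4) - Δ_2) = 36.
Solving: M_0 = -240/11, M_1 = 348/11, M_2 = -420/11, M_3 = 408/11.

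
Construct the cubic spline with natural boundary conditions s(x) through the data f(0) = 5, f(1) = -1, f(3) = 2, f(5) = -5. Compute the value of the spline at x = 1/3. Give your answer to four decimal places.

2.5286

Write M_i for s''(x_i). With h_i = 1, 2, 2 and divided differences Δ_i = -6, 3/2, -7/2, the continuity of s' gives the tridiagonal system
  1·M_0 + 6·M_1 + 2·M_2 = 6(Δ_1 - Δ_0) = 45
  2·M_1 + 8·M_2 + 2·M_3 = 6(Δ_2 - Δ_1) = -30
Natural end conditions: M_0 = M_3 = 0.
Solving: M_0 = 0, M_1 = 105/11, M_2 = -135/22, M_3 = 0.
On [0, 1], s(x) = 5 - 167/22·x + 0·x² + 35/22·x³.
With x = 1/3: s(1/3) = 751/297.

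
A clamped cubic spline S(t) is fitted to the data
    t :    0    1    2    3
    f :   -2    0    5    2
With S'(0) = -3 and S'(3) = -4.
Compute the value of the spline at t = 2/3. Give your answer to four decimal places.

Write m_i for S''(x_i). With h_i = 1, 1, 1 and divided differences Δ_i = 2, 5, -3, the continuity of S' gives the tridiagonal system
  1·m_0 + 4·m_1 + 1·m_2 = 6(Δ_1 - Δ_0) = 18
  1·m_1 + 4·m_2 + 1·m_3 = 6(Δ_2 - Δ_1) = -48
Clamped end conditions give two more equations: 2h_0·m_0 + h_0·m_1 = 6(Δ_0 - S'(0)) = 30 and h_2·m_2 + 2h_2·m_3 = 6(S'(3) - Δ_2) = -6.
Solving: m_0 = 188/15, m_1 = 74/15, m_2 = -214/15, m_3 = 62/15.
On [0, 1], S(t) = -2 - 3·t + 94/15·t² - 19/15·t³.
With t = 2/3: S(2/3) = -644/405.

-1.5901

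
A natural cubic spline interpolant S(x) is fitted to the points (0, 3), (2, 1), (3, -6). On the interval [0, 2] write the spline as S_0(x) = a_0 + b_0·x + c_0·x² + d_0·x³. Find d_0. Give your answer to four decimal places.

-0.5000

Write σ_i for S''(x_i). With h_i = 2, 1 and divided differences Δ_i = -1, -7, the continuity of S' gives the tridiagonal system
  2·σ_0 + 6·σ_1 + 1·σ_2 = 6(Δ_1 - Δ_0) = -36
Natural end conditions: σ_0 = σ_2 = 0.
Hence σ_0 = 0, σ_1 = -6, σ_2 = 0.
On [0, 2], with S_0(x) = a_0 + b_0·x + c_0·x² + d_0·x³: c_0 = σ_0/2 = 0, d_0 = (σ_1 - σ_0)/(6h_0) = -1/2, b_0 = Δ_0 - h_0(2σ_0 + σ_1)/6 = 1.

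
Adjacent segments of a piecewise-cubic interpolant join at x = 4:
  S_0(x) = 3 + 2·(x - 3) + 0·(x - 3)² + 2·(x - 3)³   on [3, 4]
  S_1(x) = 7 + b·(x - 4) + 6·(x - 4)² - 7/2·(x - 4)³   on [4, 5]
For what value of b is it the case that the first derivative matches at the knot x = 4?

8

S_0'(x) = 2 + 0·(x - 3) + 6·(x - 3)², so S_0'(4) = 8. On the right, S_1'(4) = b, so b = 8.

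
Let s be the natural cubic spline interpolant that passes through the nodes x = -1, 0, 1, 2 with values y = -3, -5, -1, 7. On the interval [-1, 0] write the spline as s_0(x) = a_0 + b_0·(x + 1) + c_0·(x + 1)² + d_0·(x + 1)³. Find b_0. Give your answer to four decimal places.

Put m_i = s'' at the i-th knot. Here h = (1, 1, 1) and Δ = (-2, 4, 8), so the interior equations h_(i-1)·m_(i-1) + 2(h_(i-1)+h_i)·m_i + h_i·m_(i+1) = 6(Δ_i − Δ_(i-1)) read
  1·m_0 + 4·m_1 + 1·m_2 = 6(Δ_1 - Δ_0) = 36
  1·m_1 + 4·m_2 + 1·m_3 = 6(Δ_2 - Δ_1) = 24
Natural end conditions: m_0 = m_3 = 0.
Hence m_0 = 0, m_1 = 8, m_2 = 4, m_3 = 0.
On [-1, 0], with s_0(x) = a_0 + b_0·(x + 1) + c_0·(x + 1)² + d_0·(x + 1)³: c_0 = m_0/2 = 0, d_0 = (m_1 - m_0)/(6h_0) = 4/3, b_0 = Δ_0 - h_0(2m_0 + m_1)/6 = -10/3.

-3.3333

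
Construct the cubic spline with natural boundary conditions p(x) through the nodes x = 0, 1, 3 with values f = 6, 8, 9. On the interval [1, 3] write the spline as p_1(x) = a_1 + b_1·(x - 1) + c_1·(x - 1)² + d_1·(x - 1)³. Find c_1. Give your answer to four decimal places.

With m_i denoting the second derivative at x_i, h_i = 1, 2, and Δ_i = (y_(i+1) − y_i)/h_i = 2, 1/2:
  1·m_0 + 6·m_1 + 2·m_2 = 6(Δ_1 - Δ_0) = -9
Natural end conditions: m_0 = m_2 = 0.
Solving the tridiagonal system: m_0 = 0, m_1 = -3/2, m_2 = 0.
On [1, 3], with p_1(x) = a_1 + b_1·(x - 1) + c_1·(x - 1)² + d_1·(x - 1)³: c_1 = m_1/2 = -3/4, d_1 = (m_2 - m_1)/(6h_1) = 1/8, b_1 = Δ_1 - h_1(2m_1 + m_2)/6 = 3/2.

-0.7500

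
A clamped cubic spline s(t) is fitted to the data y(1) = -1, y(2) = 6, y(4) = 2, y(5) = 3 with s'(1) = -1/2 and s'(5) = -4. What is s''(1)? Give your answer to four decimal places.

31.7714

With M_i denoting the second derivative at x_i, h_i = 1, 2, 1, and Δ_i = (y_(i+1) − y_i)/h_i = 7, -2, 1:
  1·M_0 + 6·M_1 + 2·M_2 = 6(Δ_1 - Δ_0) = -54
  2·M_1 + 6·M_2 + 1·M_3 = 6(Δ_2 - Δ_1) = 18
Clamped end conditions give two more equations: 2h_0·M_0 + h_0·M_1 = 6(Δ_0 - s'(1)) = 45 and h_2·M_2 + 2h_2·M_3 = 6(s'(5) - Δ_2) = -30.
Solving: M_0 = 1112/35, M_1 = -649/35, M_2 = 446/35, M_3 = -748/35.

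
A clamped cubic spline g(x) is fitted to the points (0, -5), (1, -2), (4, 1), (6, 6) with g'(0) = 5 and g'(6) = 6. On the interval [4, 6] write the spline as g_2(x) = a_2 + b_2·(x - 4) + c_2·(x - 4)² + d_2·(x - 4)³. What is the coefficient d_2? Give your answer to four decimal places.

Let M_i = g''(x_i). Step sizes h_i = 1, 3, 2; slopes of the chords Δ_i = (y_(i+1) - y_i)/h_i = 3, 1, 5/2.
  1·M_0 + 8·M_1 + 3·M_2 = 6(Δ_1 - Δ_0) = -12
  3·M_1 + 10·M_2 + 2·M_3 = 6(Δ_2 - Δ_1) = 9
Clamped end conditions give two more equations: 2h_0·M_0 + h_0·M_1 = 6(Δ_0 - g'(0)) = -12 and h_2·M_2 + 2h_2·M_3 = 6(g'(6) - Δ_2) = 21.
Solving the tridiagonal system: M_0 = -145/26, M_1 = -11/13, M_2 = 3/26, M_3 = 135/26.
On [4, 6], with g_2(x) = a_2 + b_2·(x - 4) + c_2·(x - 4)² + d_2·(x - 4)³: c_2 = M_2/2 = 3/52, d_2 = (M_3 - M_2)/(6h_2) = 11/26, b_2 = Δ_2 - h_2(2M_2 + M_3)/6 = 9/13.

0.4231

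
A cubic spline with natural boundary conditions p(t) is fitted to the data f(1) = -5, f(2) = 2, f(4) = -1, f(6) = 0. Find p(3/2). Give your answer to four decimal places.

-0.8864

Put M_i = p'' at the i-th knot. Here h = (1, 2, 2) and Δ = (7, -3/2, 1/2), so the interior equations h_(i-1)·M_(i-1) + 2(h_(i-1)+h_i)·M_i + h_i·M_(i+1) = 6(Δ_i − Δ_(i-1)) read
  1·M_0 + 6·M_1 + 2·M_2 = 6(Δ_1 - Δ_0) = -51
  2·M_1 + 8·M_2 + 2·M_3 = 6(Δ_2 - Δ_1) = 12
Natural end conditions: M_0 = M_3 = 0.
Solving: M_0 = 0, M_1 = -108/11, M_2 = 87/22, M_3 = 0.
On [1, 2], p(t) = -5 + 95/11·(t - 1) + 0·(t - 1)² - 18/11·(t - 1)³.
With (t - 1) = 1/2: p(3/2) = -39/44.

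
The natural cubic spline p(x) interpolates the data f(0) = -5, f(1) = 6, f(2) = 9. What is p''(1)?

Put σ_i = p'' at the i-th knot. Here h = (1, 1) and Δ = (11, 3), so the interior equations h_(i-1)·σ_(i-1) + 2(h_(i-1)+h_i)·σ_i + h_i·σ_(i+1) = 6(Δ_i − Δ_(i-1)) read
  1·σ_0 + 4·σ_1 + 1·σ_2 = 6(Δ_1 - Δ_0) = -48
Natural end conditions: σ_0 = σ_2 = 0.
Forward elimination and back-substitution give σ_0 = 0, σ_1 = -12, σ_2 = 0.

-12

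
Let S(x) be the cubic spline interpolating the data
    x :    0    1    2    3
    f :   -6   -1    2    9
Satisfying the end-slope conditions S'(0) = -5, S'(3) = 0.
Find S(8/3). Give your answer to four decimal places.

Write M_i for S''(x_i). With h_i = 1, 1, 1 and divided differences Δ_i = 5, 3, 7, the continuity of S' gives the tridiagonal system
  1·M_0 + 4·M_1 + 1·M_2 = 6(Δ_1 - Δ_0) = -12
  1·M_1 + 4·M_2 + 1·M_3 = 6(Δ_2 - Δ_1) = 24
Clamped end conditions give two more equations: 2h_0·M_0 + h_0·M_1 = 6(Δ_0 - S'(0)) = 60 and h_2·M_2 + 2h_2·M_3 = 6(S'(3) - Δ_2) = -42.
Solving: M_0 = 578/15, M_1 = -256/15, M_2 = 266/15, M_3 = -448/15.
On [2, 3], S(x) = 2 + 91/15·(x - 2) + 133/15·(x - 2)² - 119/15·(x - 2)³.
With (x - 2) = 2/3: S(8/3) = 3092/405.

7.6346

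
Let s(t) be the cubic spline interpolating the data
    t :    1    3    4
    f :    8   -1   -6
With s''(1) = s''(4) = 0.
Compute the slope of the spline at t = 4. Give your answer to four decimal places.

-5.0833

Write σ_i for s''(x_i). With h_i = 2, 1 and divided differences Δ_i = -9/2, -5, the continuity of s' gives the tridiagonal system
  2·σ_0 + 6·σ_1 + 1·σ_2 = 6(Δ_1 - Δ_0) = -3
Natural end conditions: σ_0 = σ_2 = 0.
Hence σ_0 = 0, σ_1 = -1/2, σ_2 = 0.
On [3, 4], s'(t) = b_1 + 2c_1·(t - 3) + 3d_1·(t - 3)² with b_1 = Δ_1 - h_1(2σ_1 + σ_2)/6 = -29/6, c_1 = σ_1/2 = -1/4, d_1 = (σ_2 - σ_1)/(6h_1) = 1/12. So s'(4) = -61/12.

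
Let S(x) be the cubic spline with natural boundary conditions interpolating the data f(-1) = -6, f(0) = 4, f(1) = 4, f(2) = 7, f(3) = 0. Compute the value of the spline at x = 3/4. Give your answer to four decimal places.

3.9699

Put M_i = S'' at the i-th knot. Here h = (1, 1, 1, 1) and Δ = (10, 0, 3, -7), so the interior equations h_(i-1)·M_(i-1) + 2(h_(i-1)+h_i)·M_i + h_i·M_(i+1) = 6(Δ_i − Δ_(i-1)) read
  1·M_0 + 4·M_1 + 1·M_2 = 6(Δ_1 - Δ_0) = -60
  1·M_1 + 4·M_2 + 1·M_3 = 6(Δ_2 - Δ_1) = 18
  1·M_2 + 4·M_3 + 1·M_4 = 6(Δ_3 - Δ_2) = -60
Natural end conditions: M_0 = M_4 = 0.
Forward elimination and back-substitution give M_0 = 0, M_1 = -129/7, M_2 = 96/7, M_3 = -129/7, M_4 = 0.
On [0, 1], S(x) = 4 + 27/7·x - 129/14·x² + 75/14·x³.
With x = 3/4: S(3/4) = 3557/896.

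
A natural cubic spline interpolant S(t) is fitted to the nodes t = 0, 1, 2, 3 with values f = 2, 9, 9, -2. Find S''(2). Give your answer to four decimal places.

Let M_i = S''(x_i). Step sizes h_i = 1, 1, 1; slopes of the chords Δ_i = (y_(i+1) - y_i)/h_i = 7, 0, -11.
  1·M_0 + 4·M_1 + 1·M_2 = 6(Δ_1 - Δ_0) = -42
  1·M_1 + 4·M_2 + 1·M_3 = 6(Δ_2 - Δ_1) = -66
Natural end conditions: M_0 = M_3 = 0.
Solving: M_0 = 0, M_1 = -34/5, M_2 = -74/5, M_3 = 0.

-14.8000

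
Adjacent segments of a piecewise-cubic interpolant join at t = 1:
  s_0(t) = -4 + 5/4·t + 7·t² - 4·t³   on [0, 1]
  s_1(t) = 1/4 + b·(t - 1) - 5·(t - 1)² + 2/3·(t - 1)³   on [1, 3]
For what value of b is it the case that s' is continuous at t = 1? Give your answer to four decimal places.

3.2500

s_0'(t) = 5/4 + 14·t - 12·t², so s_0'(1) = 13/4. On the right, s_1'(1) = b, so b = 13/4.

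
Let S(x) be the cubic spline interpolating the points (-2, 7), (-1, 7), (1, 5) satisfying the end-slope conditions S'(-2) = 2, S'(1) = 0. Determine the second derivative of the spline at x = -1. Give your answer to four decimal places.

With σ_i denoting the second derivative at x_i, h_i = 1, 2, and Δ_i = (y_(i+1) − y_i)/h_i = 0, -1:
  1·σ_0 + 6·σ_1 + 2·σ_2 = 6(Δ_1 - Δ_0) = -6
Clamped end conditions give two more equations: 2h_0·σ_0 + h_0·σ_1 = 6(Δ_0 - S'(-2)) = -12 and h_1·σ_1 + 2h_1·σ_2 = 6(S'(1) - Δ_1) = 6.
Forward elimination and back-substitution give σ_0 = -17/3, σ_1 = -2/3, σ_2 = 11/6.

-0.6667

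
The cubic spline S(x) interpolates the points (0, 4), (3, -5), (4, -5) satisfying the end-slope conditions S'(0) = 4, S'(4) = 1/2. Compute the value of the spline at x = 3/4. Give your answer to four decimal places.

Put σ_i = S'' at the i-th knot. Here h = (3, 1) and Δ = (-3, 0), so the interior equations h_(i-1)·σ_(i-1) + 2(h_(i-1)+h_i)·σ_i + h_i·σ_(i+1) = 6(Δ_i − Δ_(i-1)) read
  3·σ_0 + 8·σ_1 + 1·σ_2 = 6(Δ_1 - Δ_0) = 18
Clamped end conditions give two more equations: 2h_0·σ_0 + h_0·σ_1 = 6(Δ_0 - S'(0)) = -42 and h_1·σ_1 + 2h_1·σ_2 = 6(S'(4) - Δ_1) = 3.
Solving the tridiagonal system: σ_0 = -81/8, σ_1 = 25/4, σ_2 = -13/8.
On [0, 3], S(x) = 4 + 4·x - 81/16·x² + 131/144·x³.
With x = 3/4: S(3/4) = 4645/1024.

4.5361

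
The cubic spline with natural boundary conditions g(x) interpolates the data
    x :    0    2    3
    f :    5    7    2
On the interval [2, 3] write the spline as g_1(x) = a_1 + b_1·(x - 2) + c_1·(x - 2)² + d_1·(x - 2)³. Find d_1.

With m_i denoting the second derivative at x_i, h_i = 2, 1, and Δ_i = (y_(i+1) − y_i)/h_i = 1, -5:
  2·m_0 + 6·m_1 + 1·m_2 = 6(Δ_1 - Δ_0) = -36
Natural end conditions: m_0 = m_2 = 0.
Solving the tridiagonal system: m_0 = 0, m_1 = -6, m_2 = 0.
On [2, 3], with g_1(x) = a_1 + b_1·(x - 2) + c_1·(x - 2)² + d_1·(x - 2)³: c_1 = m_1/2 = -3, d_1 = (m_2 - m_1)/(6h_1) = 1, b_1 = Δ_1 - h_1(2m_1 + m_2)/6 = -3.

1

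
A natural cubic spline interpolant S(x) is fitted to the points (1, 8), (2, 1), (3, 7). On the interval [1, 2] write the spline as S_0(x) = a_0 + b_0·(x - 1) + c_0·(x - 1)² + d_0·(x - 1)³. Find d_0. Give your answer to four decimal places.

Put M_i = S'' at the i-th knot. Here h = (1, 1) and Δ = (-7, 6), so the interior equations h_(i-1)·M_(i-1) + 2(h_(i-1)+h_i)·M_i + h_i·M_(i+1) = 6(Δ_i − Δ_(i-1)) read
  1·M_0 + 4·M_1 + 1·M_2 = 6(Δ_1 - Δ_0) = 78
Natural end conditions: M_0 = M_2 = 0.
Solving: M_0 = 0, M_1 = 39/2, M_2 = 0.
On [1, 2], with S_0(x) = a_0 + b_0·(x - 1) + c_0·(x - 1)² + d_0·(x - 1)³: c_0 = M_0/2 = 0, d_0 = (M_1 - M_0)/(6h_0) = 13/4, b_0 = Δ_0 - h_0(2M_0 + M_1)/6 = -41/4.

3.2500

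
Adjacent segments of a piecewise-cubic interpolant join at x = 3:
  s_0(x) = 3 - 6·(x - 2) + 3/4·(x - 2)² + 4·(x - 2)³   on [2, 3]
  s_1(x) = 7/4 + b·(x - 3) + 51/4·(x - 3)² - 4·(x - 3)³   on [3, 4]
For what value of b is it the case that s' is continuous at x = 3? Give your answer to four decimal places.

s_0'(x) = -6 + 3/2·(x - 2) + 12·(x - 2)², so s_0'(3) = 15/2. On the right, s_1'(3) = b, so b = 15/2.

7.5000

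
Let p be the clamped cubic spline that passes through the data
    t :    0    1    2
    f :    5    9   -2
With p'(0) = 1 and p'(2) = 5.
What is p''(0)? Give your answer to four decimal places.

Write M_i for p''(x_i). With h_i = 1, 1 and divided differences Δ_i = 4, -11, the continuity of p' gives the tridiagonal system
  1·M_0 + 4·M_1 + 1·M_2 = 6(Δ_1 - Δ_0) = -90
Clamped end conditions give two more equations: 2h_0·M_0 + h_0·M_1 = 6(Δ_0 - p'(0)) = 18 and h_1·M_1 + 2h_1·M_2 = 6(p'(2) - Δ_1) = 96.
Solving the tridiagonal system: M_0 = 67/2, M_1 = -49, M_2 = 145/2.

33.5000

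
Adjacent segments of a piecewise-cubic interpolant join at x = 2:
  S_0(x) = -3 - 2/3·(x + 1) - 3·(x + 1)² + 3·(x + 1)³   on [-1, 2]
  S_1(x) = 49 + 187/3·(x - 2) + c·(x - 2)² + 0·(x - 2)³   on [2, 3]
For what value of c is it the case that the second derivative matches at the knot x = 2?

24

S_0''(x) = -6 + 18·(x + 1), so S_0''(2) = 48. On the right, S_1''(2) = 2c, so c = 24.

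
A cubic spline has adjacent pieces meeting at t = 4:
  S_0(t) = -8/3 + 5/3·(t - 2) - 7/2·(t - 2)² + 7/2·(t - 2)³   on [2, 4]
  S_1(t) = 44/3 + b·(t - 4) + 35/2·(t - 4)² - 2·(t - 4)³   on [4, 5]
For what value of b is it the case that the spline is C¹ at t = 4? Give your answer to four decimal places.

S_0'(t) = 5/3 - 7·(t - 2) + 21/2·(t - 2)², so S_0'(4) = 89/3. On the right, S_1'(4) = b, so b = 89/3.

29.6667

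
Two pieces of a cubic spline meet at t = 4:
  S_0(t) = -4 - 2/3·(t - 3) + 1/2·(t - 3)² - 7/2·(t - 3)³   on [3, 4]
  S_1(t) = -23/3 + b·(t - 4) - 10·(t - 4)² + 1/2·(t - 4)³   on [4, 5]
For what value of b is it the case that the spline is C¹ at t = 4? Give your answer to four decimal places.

S_0'(t) = -2/3 + 1·(t - 3) - 21/2·(t - 3)², so S_0'(4) = -61/6. On the right, S_1'(4) = b, so b = -61/6.

-10.1667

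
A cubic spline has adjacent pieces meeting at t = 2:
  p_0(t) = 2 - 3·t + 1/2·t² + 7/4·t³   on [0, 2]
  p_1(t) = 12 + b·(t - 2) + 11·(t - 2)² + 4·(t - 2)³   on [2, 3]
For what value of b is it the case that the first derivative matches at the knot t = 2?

20

p_0'(t) = -3 + 1·t + 21/4·t², so p_0'(2) = 20. On the right, p_1'(2) = b, so b = 20.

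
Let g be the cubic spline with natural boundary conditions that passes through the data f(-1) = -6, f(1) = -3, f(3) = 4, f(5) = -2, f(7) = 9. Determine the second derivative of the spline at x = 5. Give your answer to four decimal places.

Put σ_i = g'' at the i-th knot. Here h = (2, 2, 2, 2) and Δ = (3/2, 7/2, -3, 11/2), so the interior equations h_(i-1)·σ_(i-1) + 2(h_(i-1)+h_i)·σ_i + h_i·σ_(i+1) = 6(Δ_i − Δ_(i-1)) read
  2·σ_0 + 8·σ_1 + 2·σ_2 = 6(Δ_1 - Δ_0) = 12
  2·σ_1 + 8·σ_2 + 2·σ_3 = 6(Δ_2 - Δ_1) = -39
  2·σ_2 + 8·σ_3 + 2·σ_4 = 6(Δ_3 - Δ_2) = 51
Natural end conditions: σ_0 = σ_4 = 0.
Hence σ_0 = 0, σ_1 = 387/112, σ_2 = -219/28, σ_3 = 933/112, σ_4 = 0.

8.3304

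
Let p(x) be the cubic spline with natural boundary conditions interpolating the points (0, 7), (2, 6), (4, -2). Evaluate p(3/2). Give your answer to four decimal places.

6.8242

Write m_i for p''(x_i). With h_i = 2, 2 and divided differences Δ_i = -1/2, -4, the continuity of p' gives the tridiagonal system
  2·m_0 + 8·m_1 + 2·m_2 = 6(Δ_1 - Δ_0) = -21
Natural end conditions: m_0 = m_2 = 0.
Forward elimination and back-substitution give m_0 = 0, m_1 = -21/8, m_2 = 0.
On [0, 2], p(x) = 7 + 3/8·x + 0·x² - 7/32·x³.
With x = 3/2: p(3/2) = 1747/256.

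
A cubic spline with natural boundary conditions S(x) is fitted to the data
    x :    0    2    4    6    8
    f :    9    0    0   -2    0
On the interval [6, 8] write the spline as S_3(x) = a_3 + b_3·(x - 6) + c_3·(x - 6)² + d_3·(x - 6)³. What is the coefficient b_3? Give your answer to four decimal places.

-0.3750

Put σ_i = S'' at the i-th knot. Here h = (2, 2, 2, 2) and Δ = (-9/2, 0, -1, 1), so the interior equations h_(i-1)·σ_(i-1) + 2(h_(i-1)+h_i)·σ_i + h_i·σ_(i+1) = 6(Δ_i − Δ_(i-1)) read
  2·σ_0 + 8·σ_1 + 2·σ_2 = 6(Δ_1 - Δ_0) = 27
  2·σ_1 + 8·σ_2 + 2·σ_3 = 6(Δ_2 - Δ_1) = -6
  2·σ_2 + 8·σ_3 + 2·σ_4 = 6(Δ_3 - Δ_2) = 12
Natural end conditions: σ_0 = σ_4 = 0.
Solving: σ_0 = 0, σ_1 = 63/16, σ_2 = -9/4, σ_3 = 33/16, σ_4 = 0.
On [6, 8], with S_3(x) = a_3 + b_3·(x - 6) + c_3·(x - 6)² + d_3·(x - 6)³: c_3 = σ_3/2 = 33/32, d_3 = (σ_4 - σ_3)/(6h_3) = -11/64, b_3 = Δ_3 - h_3(2σ_3 + σ_4)/6 = -3/8.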